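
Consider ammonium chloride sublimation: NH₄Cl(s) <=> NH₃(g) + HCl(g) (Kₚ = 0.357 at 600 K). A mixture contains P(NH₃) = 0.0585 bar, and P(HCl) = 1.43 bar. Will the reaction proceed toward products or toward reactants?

(NH₄Cl is a pure solid — omitted from Qₚ.)
Qₚ = P(NH₃)·P(HCl) = (0.0585)·(1.43) = 0.0837
Qₚ = 0.0837 < Kₚ = 0.357, so the forward reaction proceeds.

toward products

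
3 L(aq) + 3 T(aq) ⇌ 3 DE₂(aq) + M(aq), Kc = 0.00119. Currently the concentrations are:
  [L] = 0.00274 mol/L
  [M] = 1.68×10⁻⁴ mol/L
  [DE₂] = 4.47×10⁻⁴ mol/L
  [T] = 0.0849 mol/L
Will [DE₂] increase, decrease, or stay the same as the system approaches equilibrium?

stay the same

Qc = [DE₂]³·[M] / ([L]³·[T]³) = (4.47×10⁻⁴)³·(1.68×10⁻⁴) / ((0.00274)³·(0.0849)³) = 0.00119
Qc = 0.00119 = Kc; the system is at equilibrium.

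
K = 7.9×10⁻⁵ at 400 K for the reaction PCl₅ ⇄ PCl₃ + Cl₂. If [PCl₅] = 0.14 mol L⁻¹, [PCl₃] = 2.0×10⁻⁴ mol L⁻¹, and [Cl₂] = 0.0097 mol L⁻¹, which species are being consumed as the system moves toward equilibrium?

Q = [PCl₃]·[Cl₂] / [PCl₅] = (2.0×10⁻⁴)·(0.0097) / (0.14) = 1.4×10⁻⁵
Q = 1.4×10⁻⁵ < K = 7.9×10⁻⁵: net forward reaction.

PCl₅ (reactants)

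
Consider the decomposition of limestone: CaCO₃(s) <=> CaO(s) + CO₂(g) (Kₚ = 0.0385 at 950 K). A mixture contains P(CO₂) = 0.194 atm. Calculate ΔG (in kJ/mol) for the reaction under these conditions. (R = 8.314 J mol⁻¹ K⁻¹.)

(CaCO₃, CaO are pure solids — omitted from Qₚ.)
Qₚ = P(CO₂) = 0.194
ΔG = RT ln(Qₚ/Kₚ) = (8.314 J mol⁻¹ K⁻¹)(950 K) × ln(0.194/0.0385)
   = (7.898 kJ/mol)(1.617) = 12.8 kJ/mol
ΔG > 0, so the forward reaction is non-spontaneous (proceeds in reverse).

ΔG = 12.8 kJ/mol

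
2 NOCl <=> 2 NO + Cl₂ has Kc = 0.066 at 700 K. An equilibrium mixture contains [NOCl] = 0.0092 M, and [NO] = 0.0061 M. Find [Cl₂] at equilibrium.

[Cl₂] = 0.15 M

At equilibrium, Kc = [NO]²·[Cl₂] / [NOCl]² = 0.066.
(0.0061)²·([Cl₂]) / (0.0092)² = 0.066
[Cl₂] = 0.150 = 0.15 M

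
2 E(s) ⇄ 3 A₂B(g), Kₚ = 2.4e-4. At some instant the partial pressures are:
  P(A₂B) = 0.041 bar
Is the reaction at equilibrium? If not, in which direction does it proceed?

(E is a pure solid — omitted from Qₚ.)
Qₚ = P(A₂B)³ = (0.041)³ = 6.9e-5
Qₚ = 6.9e-5 < Kₚ = 2.4e-4, so the forward reaction proceeds.

toward products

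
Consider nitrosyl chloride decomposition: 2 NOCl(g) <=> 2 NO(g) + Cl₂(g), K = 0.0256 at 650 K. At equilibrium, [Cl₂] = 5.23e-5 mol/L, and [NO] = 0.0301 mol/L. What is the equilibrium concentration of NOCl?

[NOCl] = 0.00136 mol/L

At equilibrium, K = [NO]²·[Cl₂] / [NOCl]² = 0.0256.
(0.0301)²·(5.23e-5) / ([NOCl])² = 0.0256
[NOCl]² = 1.85e-6 ⇒ [NOCl] = 0.00136 mol/L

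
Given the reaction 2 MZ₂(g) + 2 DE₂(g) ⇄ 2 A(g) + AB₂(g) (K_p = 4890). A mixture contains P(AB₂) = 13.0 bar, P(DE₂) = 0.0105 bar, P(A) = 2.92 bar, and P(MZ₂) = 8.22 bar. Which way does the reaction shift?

Q_p = P(A)²·P(AB₂) / (P(MZ₂)²·P(DE₂)²) = (2.92)²·(13.0) / ((8.22)²·(0.0105)²) = 14900
Q_p = 14900 > K_p = 4890, so the reverse reaction proceeds.

in the reverse direction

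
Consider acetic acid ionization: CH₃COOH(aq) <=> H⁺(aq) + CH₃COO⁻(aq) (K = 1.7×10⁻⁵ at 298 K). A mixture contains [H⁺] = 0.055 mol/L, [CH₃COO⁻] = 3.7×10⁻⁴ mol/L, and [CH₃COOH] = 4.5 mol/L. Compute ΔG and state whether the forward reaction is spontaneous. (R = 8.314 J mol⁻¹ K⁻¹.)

ΔG = -3.28 kJ/mol; the forward reaction is spontaneous

Q = [H⁺]·[CH₃COO⁻] / [CH₃COOH] = (0.055)·(3.7×10⁻⁴) / (4.5) = 4.52×10⁻⁶
ΔG = RT ln(Q/K) = (8.314 J mol⁻¹ K⁻¹)(298 K) × ln(4.52×10⁻⁶/1.7×10⁻⁵)
   = (2.478 kJ/mol)(-1.325) = -3.28 kJ/mol
ΔG < 0, so the forward reaction is spontaneous (proceeds forward).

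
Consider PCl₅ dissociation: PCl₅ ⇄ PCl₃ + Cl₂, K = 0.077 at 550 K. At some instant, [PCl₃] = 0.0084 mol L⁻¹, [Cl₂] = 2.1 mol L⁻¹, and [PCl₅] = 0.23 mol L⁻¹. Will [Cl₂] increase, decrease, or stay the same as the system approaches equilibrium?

stay the same

Q = [PCl₃]·[Cl₂] / [PCl₅] = (0.0084)·(2.1) / (0.23) = 0.077
Q = 0.077 = K; the system is at equilibrium.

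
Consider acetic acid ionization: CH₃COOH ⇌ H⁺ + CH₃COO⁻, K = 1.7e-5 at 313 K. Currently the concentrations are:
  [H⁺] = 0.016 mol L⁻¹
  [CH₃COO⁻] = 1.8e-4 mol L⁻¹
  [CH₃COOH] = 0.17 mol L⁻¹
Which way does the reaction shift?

at equilibrium

Q = [H⁺]·[CH₃COO⁻] / [CH₃COOH] = (0.016)·(1.8e-4) / (0.17) = 1.7e-5
Q = 1.7e-5 = K, so the system is already at equilibrium.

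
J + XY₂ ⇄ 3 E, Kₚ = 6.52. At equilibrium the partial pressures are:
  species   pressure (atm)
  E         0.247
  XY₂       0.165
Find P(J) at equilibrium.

At equilibrium, Kₚ = P(E)³ / (P(J)·P(XY₂)) = 6.52.
(0.247)³ / ((P(J))·(0.165)) = 6.52
P(J) = 0.0140 atm

P(J) = 0.0140 atm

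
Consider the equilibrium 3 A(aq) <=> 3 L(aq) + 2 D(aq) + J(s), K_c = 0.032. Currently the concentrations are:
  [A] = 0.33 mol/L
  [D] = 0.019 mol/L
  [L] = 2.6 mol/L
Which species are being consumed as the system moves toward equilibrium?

L, D, J (products)

(J is a pure solid — omitted from Q_c.)
Q_c = [L]³·[D]² / [A]³ = (2.6)³·(0.019)² / (0.33)³ = 0.18
Q_c = 0.18 > K_c = 0.032: net reverse reaction.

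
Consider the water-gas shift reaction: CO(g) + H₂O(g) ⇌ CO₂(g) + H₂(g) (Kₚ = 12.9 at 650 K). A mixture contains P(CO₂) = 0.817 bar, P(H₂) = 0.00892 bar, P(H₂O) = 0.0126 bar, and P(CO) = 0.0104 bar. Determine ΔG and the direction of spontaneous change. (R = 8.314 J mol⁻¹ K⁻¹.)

Qₚ = P(CO₂)·P(H₂) / (P(CO)·P(H₂O)) = (0.817)·(0.00892) / ((0.0104)·(0.0126)) = 55.6
ΔG = RT ln(Qₚ/Kₚ) = (8.314 J mol⁻¹ K⁻¹)(650 K) × ln(55.6/12.9)
   = (5.404 kJ/mol)(1.461) = 7.90 kJ/mol
ΔG > 0, so the forward reaction is non-spontaneous (proceeds in reverse).

ΔG = 7.90 kJ/mol; the forward reaction is non-spontaneous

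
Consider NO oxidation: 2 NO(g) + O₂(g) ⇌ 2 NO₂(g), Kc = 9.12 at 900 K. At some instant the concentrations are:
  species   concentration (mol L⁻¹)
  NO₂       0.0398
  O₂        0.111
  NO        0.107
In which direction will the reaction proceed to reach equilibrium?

Qc = [NO₂]² / ([NO]²·[O₂]) = (0.0398)² / ((0.107)²·(0.111)) = 1.25
Qc = 1.25 < Kc = 9.12, so the forward reaction proceeds.

toward products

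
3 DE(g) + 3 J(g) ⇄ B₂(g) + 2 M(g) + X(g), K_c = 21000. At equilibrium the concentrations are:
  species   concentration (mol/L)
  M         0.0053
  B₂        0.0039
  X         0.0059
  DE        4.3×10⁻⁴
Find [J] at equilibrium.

[J] = 0.073 mol/L

At equilibrium, K_c = [B₂]·[M]²·[X] / ([DE]³·[J]³) = 21000.
(0.0039)·(0.0053)²·(0.0059) / ((4.3×10⁻⁴)³·([J])³) = 21000
[J]³ = 3.87×10⁻⁴ ⇒ [J] = 0.073 mol/L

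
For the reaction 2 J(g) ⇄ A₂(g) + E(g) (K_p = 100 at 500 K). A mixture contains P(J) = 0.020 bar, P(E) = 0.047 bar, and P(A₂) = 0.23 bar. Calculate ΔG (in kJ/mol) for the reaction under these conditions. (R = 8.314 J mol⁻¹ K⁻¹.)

ΔG = -5.44 kJ/mol

Q_p = P(A₂)·P(E) / P(J)² = (0.23)·(0.047) / (0.020)² = 27.0
ΔG = RT ln(Q_p/K_p) = (8.314 J mol⁻¹ K⁻¹)(500 K) × ln(27.0/100)
   = (4.157 kJ/mol)(-1.309) = -5.44 kJ/mol
ΔG < 0, so the forward reaction is spontaneous (proceeds forward).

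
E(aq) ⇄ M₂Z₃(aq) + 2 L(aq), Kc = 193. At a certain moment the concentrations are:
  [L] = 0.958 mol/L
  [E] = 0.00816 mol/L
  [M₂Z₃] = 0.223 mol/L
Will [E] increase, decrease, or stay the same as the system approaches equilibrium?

decrease

Qc = [M₂Z₃]·[L]² / [E] = (0.223)·(0.958)² / (0.00816) = 25.1
Qc = 25.1 < Kc = 193: net forward reaction.
E is a reactant, so it decreases.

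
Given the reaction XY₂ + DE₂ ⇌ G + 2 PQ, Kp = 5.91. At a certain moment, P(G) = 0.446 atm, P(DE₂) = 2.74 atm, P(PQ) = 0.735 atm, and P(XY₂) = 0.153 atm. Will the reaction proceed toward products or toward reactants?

Qp = P(G)·P(PQ)² / (P(XY₂)·P(DE₂)) = (0.446)·(0.735)² / ((0.153)·(2.74)) = 0.575
Qp = 0.575 < Kp = 5.91, so the forward reaction proceeds.

in the forward direction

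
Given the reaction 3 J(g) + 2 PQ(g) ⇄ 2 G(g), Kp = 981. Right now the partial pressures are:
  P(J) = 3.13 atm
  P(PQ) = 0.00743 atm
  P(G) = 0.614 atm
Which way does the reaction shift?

toward products

Qp = P(G)² / (P(J)³·P(PQ)²) = (0.614)² / ((3.13)³·(0.00743)²) = 223
Qp = 223 < Kp = 981, so the forward reaction proceeds.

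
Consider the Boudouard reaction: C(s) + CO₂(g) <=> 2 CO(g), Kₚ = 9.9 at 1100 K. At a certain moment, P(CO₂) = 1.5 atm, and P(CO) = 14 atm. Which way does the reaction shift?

toward reactants

(C is a pure solid — omitted from Qₚ.)
Qₚ = P(CO)² / P(CO₂) = (14)² / (1.5) = 130
Qₚ = 130 > Kₚ = 9.9, so the reverse reaction proceeds.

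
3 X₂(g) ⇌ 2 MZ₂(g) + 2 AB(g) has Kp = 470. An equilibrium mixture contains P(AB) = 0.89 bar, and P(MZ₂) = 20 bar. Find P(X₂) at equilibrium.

At equilibrium, Kp = P(MZ₂)²·P(AB)² / P(X₂)³ = 470.
(20)²·(0.89)² / (P(X₂))³ = 470
P(X₂)³ = 0.674 ⇒ P(X₂) = 0.88 bar

P(X₂) = 0.88 bar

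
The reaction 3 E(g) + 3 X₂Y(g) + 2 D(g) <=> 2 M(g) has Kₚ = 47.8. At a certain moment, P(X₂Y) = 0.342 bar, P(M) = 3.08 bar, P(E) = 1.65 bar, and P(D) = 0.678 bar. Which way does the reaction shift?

in the reverse direction

Qₚ = P(M)² / (P(E)³·P(X₂Y)³·P(D)²) = (3.08)² / ((1.65)³·(0.342)³·(0.678)²) = 115
Qₚ = 115 > Kₚ = 47.8, so the reverse reaction proceeds.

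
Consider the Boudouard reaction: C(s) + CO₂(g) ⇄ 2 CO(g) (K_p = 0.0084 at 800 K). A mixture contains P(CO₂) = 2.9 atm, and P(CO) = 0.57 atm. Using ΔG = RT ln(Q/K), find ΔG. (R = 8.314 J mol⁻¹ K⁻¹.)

ΔG = 17.2 kJ/mol

(C is a pure solid — omitted from Q_p.)
Q_p = P(CO)² / P(CO₂) = (0.57)² / (2.9) = 0.112
ΔG = RT ln(Q_p/K_p) = (8.314 J mol⁻¹ K⁻¹)(800 K) × ln(0.112/0.0084)
   = (6.651 kJ/mol)(2.590) = 17.2 kJ/mol
ΔG > 0, so the forward reaction is non-spontaneous (proceeds in reverse).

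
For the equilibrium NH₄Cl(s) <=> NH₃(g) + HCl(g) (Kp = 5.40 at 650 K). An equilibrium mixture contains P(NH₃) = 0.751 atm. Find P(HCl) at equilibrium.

(NH₄Cl is a pure solid — omitted from Kp.)
At equilibrium, Kp = P(NH₃)·P(HCl) = 5.40.
(0.751)·(P(HCl)) = 5.40
P(HCl) = 7.19 atm

P(HCl) = 7.19 atm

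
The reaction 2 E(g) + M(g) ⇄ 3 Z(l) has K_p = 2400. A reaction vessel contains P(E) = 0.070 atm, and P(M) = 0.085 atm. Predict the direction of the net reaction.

neither direction; the system is at equilibrium

(Z is a pure liquid — omitted from Q_p.)
Q_p = 1 / (P(E)²·P(M)) = 1 / ((0.070)²·(0.085)) = 2400
Q_p = 2400 = K_p, so the system is already at equilibrium.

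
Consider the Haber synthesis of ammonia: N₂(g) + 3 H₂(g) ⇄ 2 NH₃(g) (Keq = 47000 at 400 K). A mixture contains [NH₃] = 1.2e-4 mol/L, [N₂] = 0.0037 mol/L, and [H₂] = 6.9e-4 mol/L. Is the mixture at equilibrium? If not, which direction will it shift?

no; Q < K, reaction proceeds forward

Q = [NH₃]² / ([N₂]·[H₂]³) = (1.2e-4)² / ((0.0037)·(6.9e-4)³) = 12000
Q = 12000 < Keq = 47000: net forward reaction.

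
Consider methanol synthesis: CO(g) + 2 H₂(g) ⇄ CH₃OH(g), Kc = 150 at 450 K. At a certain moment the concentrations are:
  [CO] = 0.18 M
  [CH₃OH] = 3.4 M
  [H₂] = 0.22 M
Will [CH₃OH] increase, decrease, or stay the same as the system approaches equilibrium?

decrease

Qc = [CH₃OH] / ([CO]·[H₂]²) = (3.4) / ((0.18)·(0.22)²) = 390
Qc = 390 > Kc = 150: net reverse reaction.
CH₃OH is a product, so it decreases.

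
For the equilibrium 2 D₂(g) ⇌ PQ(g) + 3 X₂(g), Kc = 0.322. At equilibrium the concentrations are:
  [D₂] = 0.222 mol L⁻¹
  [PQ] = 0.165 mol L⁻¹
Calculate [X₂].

[X₂] = 0.458 mol L⁻¹

At equilibrium, Kc = [PQ]·[X₂]³ / [D₂]² = 0.322.
(0.165)·([X₂])³ / (0.222)² = 0.322
[X₂]³ = 0.0962 ⇒ [X₂] = 0.458 mol L⁻¹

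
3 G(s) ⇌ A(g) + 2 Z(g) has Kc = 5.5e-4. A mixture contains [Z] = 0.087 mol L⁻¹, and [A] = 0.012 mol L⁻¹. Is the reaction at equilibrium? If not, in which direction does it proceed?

to the right

(G is a pure solid — omitted from Qc.)
Qc = [A]·[Z]² = (0.012)·(0.087)² = 9.1e-5
Qc = 9.1e-5 < Kc = 5.5e-4, so the forward reaction proceeds.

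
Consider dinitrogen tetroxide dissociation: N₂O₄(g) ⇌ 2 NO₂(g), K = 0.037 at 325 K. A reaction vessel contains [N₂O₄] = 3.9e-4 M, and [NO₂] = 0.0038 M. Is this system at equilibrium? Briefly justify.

yes, at equilibrium

Q = [NO₂]² / [N₂O₄] = (0.0038)² / (3.9e-4) = 0.037
Q = 0.037 = K; the system is at equilibrium.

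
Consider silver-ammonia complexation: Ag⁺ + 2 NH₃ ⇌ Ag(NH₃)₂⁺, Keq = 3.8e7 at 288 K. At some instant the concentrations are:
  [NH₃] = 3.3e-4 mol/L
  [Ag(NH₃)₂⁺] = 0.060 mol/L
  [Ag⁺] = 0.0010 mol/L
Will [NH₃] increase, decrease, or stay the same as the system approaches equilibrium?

increase

Q = [Ag(NH₃)₂⁺] / ([Ag⁺]·[NH₃]²) = (0.060) / ((0.0010)·(3.3e-4)²) = 5.5e8
Q = 5.5e8 > Keq = 3.8e7: net reverse reaction.
NH₃ is a reactant, so it increases.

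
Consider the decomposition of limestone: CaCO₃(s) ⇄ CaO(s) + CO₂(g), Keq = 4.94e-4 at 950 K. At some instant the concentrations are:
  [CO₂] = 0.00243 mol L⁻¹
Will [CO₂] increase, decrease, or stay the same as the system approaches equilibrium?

decrease

(CaCO₃, CaO are pure solids — omitted from Q.)
Q = [CO₂] = 0.00243
Q = 0.00243 > Keq = 4.94e-4: net reverse reaction.
CO₂ is a product, so it decreases.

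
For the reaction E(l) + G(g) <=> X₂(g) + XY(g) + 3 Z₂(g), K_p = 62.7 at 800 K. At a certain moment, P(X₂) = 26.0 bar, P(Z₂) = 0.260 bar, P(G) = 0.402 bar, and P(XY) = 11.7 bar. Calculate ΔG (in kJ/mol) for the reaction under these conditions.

(E is a pure liquid — omitted from Q_p.)
Q_p = P(X₂)·P(XY)·P(Z₂)³ / P(G) = (26.0)·(11.7)·(0.260)³ / (0.402) = 13.3
ΔG = RT ln(Q_p/K_p) = (8.314 J mol⁻¹ K⁻¹)(800 K) × ln(13.3/62.7)
   = (6.651 kJ/mol)(-1.551) = -10.3 kJ/mol
ΔG < 0, so the forward reaction is spontaneous (proceeds forward).

ΔG = -10.3 kJ/mol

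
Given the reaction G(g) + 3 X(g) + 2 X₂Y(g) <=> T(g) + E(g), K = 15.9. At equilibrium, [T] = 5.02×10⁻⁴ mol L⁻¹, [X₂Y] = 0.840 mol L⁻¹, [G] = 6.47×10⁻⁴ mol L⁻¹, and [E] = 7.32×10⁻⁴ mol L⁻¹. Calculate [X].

At equilibrium, K = [T]·[E] / ([G]·[X]³·[X₂Y]²) = 15.9.
(5.02×10⁻⁴)·(7.32×10⁻⁴) / ((6.47×10⁻⁴)·([X])³·(0.840)²) = 15.9
[X]³ = 5.06×10⁻⁵ ⇒ [X] = 0.0370 mol L⁻¹

[X] = 0.0370 mol L⁻¹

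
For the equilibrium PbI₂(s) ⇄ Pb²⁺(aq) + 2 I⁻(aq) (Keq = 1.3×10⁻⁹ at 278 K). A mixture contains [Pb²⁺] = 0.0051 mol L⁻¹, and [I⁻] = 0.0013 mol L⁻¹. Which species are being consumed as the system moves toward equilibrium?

Pb²⁺, I⁻ (products)

(PbI₂ is a pure solid — omitted from Q.)
Q = [Pb²⁺]·[I⁻]² = (0.0051)·(0.0013)² = 8.6×10⁻⁹
Q = 8.6×10⁻⁹ > Keq = 1.3×10⁻⁹: net reverse reaction.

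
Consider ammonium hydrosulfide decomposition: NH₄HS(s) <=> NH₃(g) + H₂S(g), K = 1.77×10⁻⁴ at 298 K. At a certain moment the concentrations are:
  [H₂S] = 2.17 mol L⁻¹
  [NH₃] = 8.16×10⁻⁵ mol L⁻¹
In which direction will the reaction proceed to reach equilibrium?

(NH₄HS is a pure solid — omitted from Q.)
Q = [NH₃]·[H₂S] = (8.16×10⁻⁵)·(2.17) = 1.77×10⁻⁴
Q = 1.77×10⁻⁴ = K, so the system is already at equilibrium.

no net change (already at equilibrium)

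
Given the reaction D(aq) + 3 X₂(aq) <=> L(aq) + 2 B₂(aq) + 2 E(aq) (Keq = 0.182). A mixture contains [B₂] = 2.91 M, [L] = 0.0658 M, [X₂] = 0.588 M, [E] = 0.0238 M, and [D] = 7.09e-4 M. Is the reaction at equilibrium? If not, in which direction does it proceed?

Q = [L]·[B₂]²·[E]² / ([D]·[X₂]³) = (0.0658)·(2.91)²·(0.0238)² / ((7.09e-4)·(0.588)³) = 2.19
Q = 2.19 > Keq = 0.182, so the reverse reaction proceeds.

toward reactants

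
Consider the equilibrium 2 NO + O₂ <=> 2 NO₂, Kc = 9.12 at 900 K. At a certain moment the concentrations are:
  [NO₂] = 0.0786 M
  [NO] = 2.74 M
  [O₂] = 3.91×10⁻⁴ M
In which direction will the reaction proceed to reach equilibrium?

toward products

Qc = [NO₂]² / ([NO]²·[O₂]) = (0.0786)² / ((2.74)²·(3.91×10⁻⁴)) = 2.10
Qc = 2.10 < Kc = 9.12, so the forward reaction proceeds.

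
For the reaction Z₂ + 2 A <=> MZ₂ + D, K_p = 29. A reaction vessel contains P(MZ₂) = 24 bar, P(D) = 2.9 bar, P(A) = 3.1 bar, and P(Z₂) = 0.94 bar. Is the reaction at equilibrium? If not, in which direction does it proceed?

forward (toward products)

Q_p = P(MZ₂)·P(D) / (P(Z₂)·P(A)²) = (24)·(2.9) / ((0.94)·(3.1)²) = 7.7
Q_p = 7.7 < K_p = 29, so the forward reaction proceeds.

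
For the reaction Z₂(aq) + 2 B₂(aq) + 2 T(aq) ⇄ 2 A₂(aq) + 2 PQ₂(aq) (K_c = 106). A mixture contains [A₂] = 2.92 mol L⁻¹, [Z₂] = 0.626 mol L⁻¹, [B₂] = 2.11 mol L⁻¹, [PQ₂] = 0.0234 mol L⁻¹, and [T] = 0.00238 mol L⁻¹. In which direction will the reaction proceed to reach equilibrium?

toward reactants

Q_c = [A₂]²·[PQ₂]² / ([Z₂]·[B₂]²·[T]²) = (2.92)²·(0.0234)² / ((0.626)·(2.11)²·(0.00238)²) = 296
Q_c = 296 > K_c = 106, so the reverse reaction proceeds.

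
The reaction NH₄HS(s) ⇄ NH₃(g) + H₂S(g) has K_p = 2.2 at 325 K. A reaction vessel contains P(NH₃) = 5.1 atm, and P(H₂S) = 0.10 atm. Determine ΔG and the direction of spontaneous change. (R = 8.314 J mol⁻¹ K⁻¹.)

ΔG = -3.95 kJ/mol; the forward reaction is spontaneous

(NH₄HS is a pure solid — omitted from Q_p.)
Q_p = P(NH₃)·P(H₂S) = (5.1)·(0.10) = 0.510
ΔG = RT ln(Q_p/K_p) = (8.314 J mol⁻¹ K⁻¹)(325 K) × ln(0.510/2.2)
   = (2.702 kJ/mol)(-1.462) = -3.95 kJ/mol
ΔG < 0, so the forward reaction is spontaneous (proceeds forward).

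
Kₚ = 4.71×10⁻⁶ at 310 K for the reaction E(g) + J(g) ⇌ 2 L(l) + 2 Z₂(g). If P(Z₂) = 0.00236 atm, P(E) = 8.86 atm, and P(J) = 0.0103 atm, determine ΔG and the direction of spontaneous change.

(L is a pure liquid — omitted from Qₚ.)
Qₚ = P(Z₂)² / (P(E)·P(J)) = (0.00236)² / ((8.86)·(0.0103)) = 6.10×10⁻⁵
ΔG = RT ln(Qₚ/Kₚ) = (8.314 J mol⁻¹ K⁻¹)(310 K) × ln(6.10×10⁻⁵/4.71×10⁻⁶)
   = (2.577 kJ/mol)(2.561) = 6.60 kJ/mol
ΔG > 0, so the forward reaction is non-spontaneous (proceeds in reverse).

ΔG = 6.60 kJ/mol; the forward reaction is non-spontaneous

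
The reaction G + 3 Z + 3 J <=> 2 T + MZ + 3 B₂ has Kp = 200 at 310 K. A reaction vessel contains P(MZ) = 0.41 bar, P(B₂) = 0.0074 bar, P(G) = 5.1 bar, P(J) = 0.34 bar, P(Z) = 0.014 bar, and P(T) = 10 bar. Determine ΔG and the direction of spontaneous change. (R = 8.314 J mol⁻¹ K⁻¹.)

Qp = P(T)²·P(MZ)·P(B₂)³ / (P(G)·P(Z)³·P(J)³) = (10)²·(0.41)·(0.0074)³ / ((5.1)·(0.014)³·(0.34)³) = 30.2
ΔG = RT ln(Qp/Kp) = (8.314 J mol⁻¹ K⁻¹)(310 K) × ln(30.2/200)
   = (2.577 kJ/mol)(-1.890) = -4.87 kJ/mol
ΔG < 0, so the forward reaction is spontaneous (proceeds forward).

ΔG = -4.87 kJ/mol; the forward reaction is spontaneous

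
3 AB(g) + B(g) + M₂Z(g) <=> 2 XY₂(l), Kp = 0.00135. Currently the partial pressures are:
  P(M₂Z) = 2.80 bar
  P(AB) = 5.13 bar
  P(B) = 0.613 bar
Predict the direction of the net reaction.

(XY₂ is a pure liquid — omitted from Qp.)
Qp = 1 / (P(AB)³·P(B)·P(M₂Z)) = 1 / ((5.13)³·(0.613)·(2.80)) = 0.00432
Qp = 0.00432 > Kp = 0.00135, so the reverse reaction proceeds.

reverse (toward reactants)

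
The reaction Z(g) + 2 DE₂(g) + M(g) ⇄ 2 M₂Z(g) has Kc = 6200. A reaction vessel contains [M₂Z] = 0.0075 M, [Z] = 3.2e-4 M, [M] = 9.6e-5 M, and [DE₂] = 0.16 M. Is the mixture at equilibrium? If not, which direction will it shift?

Qc = [M₂Z]² / ([Z]·[DE₂]²·[M]) = (0.0075)² / ((3.2e-4)·(0.16)²·(9.6e-5)) = 72000
Qc = 72000 > Kc = 6200: net reverse reaction.

no; Q > K, reaction proceeds in reverse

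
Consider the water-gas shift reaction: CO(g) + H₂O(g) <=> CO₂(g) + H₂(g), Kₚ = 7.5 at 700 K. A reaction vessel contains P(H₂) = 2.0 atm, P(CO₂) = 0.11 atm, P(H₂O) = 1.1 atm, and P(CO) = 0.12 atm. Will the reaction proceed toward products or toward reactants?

Qₚ = P(CO₂)·P(H₂) / (P(CO)·P(H₂O)) = (0.11)·(2.0) / ((0.12)·(1.1)) = 1.7
Qₚ = 1.7 < Kₚ = 7.5, so the forward reaction proceeds.

toward products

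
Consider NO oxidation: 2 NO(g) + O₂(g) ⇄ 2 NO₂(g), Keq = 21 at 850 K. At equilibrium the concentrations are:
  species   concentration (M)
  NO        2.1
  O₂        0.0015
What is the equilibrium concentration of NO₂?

At equilibrium, Keq = [NO₂]² / ([NO]²·[O₂]) = 21.
([NO₂])² / ((2.1)²·(0.0015)) = 21
[NO₂]² = 0.139 ⇒ [NO₂] = 0.37 M

[NO₂] = 0.37 M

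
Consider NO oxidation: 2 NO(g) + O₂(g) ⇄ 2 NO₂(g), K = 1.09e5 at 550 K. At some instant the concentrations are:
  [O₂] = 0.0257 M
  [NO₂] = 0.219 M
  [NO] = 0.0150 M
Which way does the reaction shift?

Q = [NO₂]² / ([NO]²·[O₂]) = (0.219)² / ((0.0150)²·(0.0257)) = 8290
Q = 8290 < K = 1.09e5, so the forward reaction proceeds.

to the right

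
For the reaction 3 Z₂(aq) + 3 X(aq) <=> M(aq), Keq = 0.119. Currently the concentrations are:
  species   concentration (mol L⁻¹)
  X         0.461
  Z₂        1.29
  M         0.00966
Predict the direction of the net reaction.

forward (toward products)

Q = [M] / ([Z₂]³·[X]³) = (0.00966) / ((1.29)³·(0.461)³) = 0.0459
Q = 0.0459 < Keq = 0.119, so the forward reaction proceeds.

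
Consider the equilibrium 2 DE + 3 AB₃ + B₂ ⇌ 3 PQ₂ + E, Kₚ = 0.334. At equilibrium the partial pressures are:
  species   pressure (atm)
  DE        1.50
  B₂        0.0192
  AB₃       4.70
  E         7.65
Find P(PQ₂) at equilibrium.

P(PQ₂) = 0.581 atm

At equilibrium, Kₚ = P(PQ₂)³·P(E) / (P(DE)²·P(AB₃)³·P(B₂)) = 0.334.
(P(PQ₂))³·(7.65) / ((1.50)²·(4.70)³·(0.0192)) = 0.334
P(PQ₂)³ = 0.196 ⇒ P(PQ₂) = 0.581 atm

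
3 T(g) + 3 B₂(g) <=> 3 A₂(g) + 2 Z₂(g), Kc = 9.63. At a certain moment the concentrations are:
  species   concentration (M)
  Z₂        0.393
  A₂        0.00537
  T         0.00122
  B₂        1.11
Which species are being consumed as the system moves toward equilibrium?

none (at equilibrium)

Qc = [A₂]³·[Z₂]² / ([T]³·[B₂]³) = (0.00537)³·(0.393)² / ((0.00122)³·(1.11)³) = 9.63
Qc = 9.63 = Kc; the system is at equilibrium.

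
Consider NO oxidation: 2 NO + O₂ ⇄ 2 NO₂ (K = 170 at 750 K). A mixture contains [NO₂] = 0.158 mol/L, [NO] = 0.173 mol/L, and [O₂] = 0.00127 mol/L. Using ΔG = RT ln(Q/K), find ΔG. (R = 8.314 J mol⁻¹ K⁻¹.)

Q = [NO₂]² / ([NO]²·[O₂]) = (0.158)² / ((0.173)²·(0.00127)) = 657
ΔG = RT ln(Q/K) = (8.314 J mol⁻¹ K⁻¹)(750 K) × ln(657/170)
   = (6.236 kJ/mol)(1.352) = 8.43 kJ/mol
ΔG > 0, so the forward reaction is non-spontaneous (proceeds in reverse).

ΔG = 8.43 kJ/mol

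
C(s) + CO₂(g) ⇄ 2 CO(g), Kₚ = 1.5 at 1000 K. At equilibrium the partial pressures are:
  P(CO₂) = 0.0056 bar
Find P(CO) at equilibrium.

P(CO) = 0.092 bar

(C is a pure solid — omitted from Kₚ.)
At equilibrium, Kₚ = P(CO)² / P(CO₂) = 1.5.
(P(CO))² / (0.0056) = 1.5
P(CO)² = 0.00840 ⇒ P(CO) = 0.092 bar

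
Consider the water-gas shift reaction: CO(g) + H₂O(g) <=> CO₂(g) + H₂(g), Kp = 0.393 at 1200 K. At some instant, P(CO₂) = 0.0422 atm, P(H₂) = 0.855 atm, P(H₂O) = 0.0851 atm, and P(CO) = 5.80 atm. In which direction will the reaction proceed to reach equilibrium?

Qp = P(CO₂)·P(H₂) / (P(CO)·P(H₂O)) = (0.0422)·(0.855) / ((5.80)·(0.0851)) = 0.0731
Qp = 0.0731 < Kp = 0.393, so the forward reaction proceeds.

in the forward direction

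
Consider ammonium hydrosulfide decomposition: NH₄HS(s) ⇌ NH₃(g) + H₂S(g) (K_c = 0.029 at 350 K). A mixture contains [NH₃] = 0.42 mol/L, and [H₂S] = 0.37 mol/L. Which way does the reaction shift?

to the left

(NH₄HS is a pure solid — omitted from Q_c.)
Q_c = [NH₃]·[H₂S] = (0.42)·(0.37) = 0.16
Q_c = 0.16 > K_c = 0.029, so the reverse reaction proceeds.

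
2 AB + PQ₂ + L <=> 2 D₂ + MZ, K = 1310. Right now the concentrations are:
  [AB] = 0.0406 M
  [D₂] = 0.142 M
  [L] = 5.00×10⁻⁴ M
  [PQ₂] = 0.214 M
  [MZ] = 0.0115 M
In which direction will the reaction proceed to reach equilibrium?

Q = [D₂]²·[MZ] / ([AB]²·[PQ₂]·[L]) = (0.142)²·(0.0115) / ((0.0406)²·(0.214)·(5.00×10⁻⁴)) = 1310
Q = 1310 = K, so the system is already at equilibrium.

at equilibrium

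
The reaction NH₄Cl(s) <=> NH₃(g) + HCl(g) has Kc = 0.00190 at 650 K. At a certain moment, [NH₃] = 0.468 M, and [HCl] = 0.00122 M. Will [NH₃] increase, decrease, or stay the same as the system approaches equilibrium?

(NH₄Cl is a pure solid — omitted from Qc.)
Qc = [NH₃]·[HCl] = (0.468)·(0.00122) = 5.71×10⁻⁴
Qc = 5.71×10⁻⁴ < Kc = 0.00190: net forward reaction.
NH₃ is a product, so it increases.

increase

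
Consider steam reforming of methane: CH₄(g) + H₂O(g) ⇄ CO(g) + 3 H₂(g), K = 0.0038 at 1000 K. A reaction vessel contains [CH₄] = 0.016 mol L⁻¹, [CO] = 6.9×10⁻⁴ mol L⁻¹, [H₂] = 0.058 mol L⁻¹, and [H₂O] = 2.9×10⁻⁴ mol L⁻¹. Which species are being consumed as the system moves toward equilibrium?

Q = [CO]·[H₂]³ / ([CH₄]·[H₂O]) = (6.9×10⁻⁴)·(0.058)³ / ((0.016)·(2.9×10⁻⁴)) = 0.029
Q = 0.029 > K = 0.0038: net reverse reaction.

CO, H₂ (products)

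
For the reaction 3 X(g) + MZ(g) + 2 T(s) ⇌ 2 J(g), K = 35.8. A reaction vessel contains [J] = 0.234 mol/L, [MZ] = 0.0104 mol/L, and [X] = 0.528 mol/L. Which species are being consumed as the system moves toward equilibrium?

(T is a pure solid — omitted from Q.)
Q = [J]² / ([X]³·[MZ]) = (0.234)² / ((0.528)³·(0.0104)) = 35.8
Q = 35.8 = K; the system is at equilibrium.

none (at equilibrium)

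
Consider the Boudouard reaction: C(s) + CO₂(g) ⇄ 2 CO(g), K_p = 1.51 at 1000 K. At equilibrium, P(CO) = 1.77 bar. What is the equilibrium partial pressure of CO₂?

P(CO₂) = 2.07 bar

(C is a pure solid — omitted from K_p.)
At equilibrium, K_p = P(CO)² / P(CO₂) = 1.51.
(1.77)² / (P(CO₂)) = 1.51
P(CO₂) = 2.07 bar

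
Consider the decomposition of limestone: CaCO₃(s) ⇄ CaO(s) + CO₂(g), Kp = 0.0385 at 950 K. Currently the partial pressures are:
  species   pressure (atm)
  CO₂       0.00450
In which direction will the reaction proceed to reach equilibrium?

(CaCO₃, CaO are pure solids — omitted from Qp.)
Qp = P(CO₂) = 0.00450
Qp = 0.00450 < Kp = 0.0385, so the forward reaction proceeds.

toward products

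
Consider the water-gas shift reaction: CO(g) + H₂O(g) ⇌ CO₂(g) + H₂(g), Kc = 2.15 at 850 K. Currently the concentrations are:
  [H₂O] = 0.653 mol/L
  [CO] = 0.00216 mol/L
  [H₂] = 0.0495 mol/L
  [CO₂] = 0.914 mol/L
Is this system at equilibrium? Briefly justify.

no; Q > K, reaction proceeds in reverse

Qc = [CO₂]·[H₂] / ([CO]·[H₂O]) = (0.914)·(0.0495) / ((0.00216)·(0.653)) = 32.1
Qc = 32.1 > Kc = 2.15: net reverse reaction.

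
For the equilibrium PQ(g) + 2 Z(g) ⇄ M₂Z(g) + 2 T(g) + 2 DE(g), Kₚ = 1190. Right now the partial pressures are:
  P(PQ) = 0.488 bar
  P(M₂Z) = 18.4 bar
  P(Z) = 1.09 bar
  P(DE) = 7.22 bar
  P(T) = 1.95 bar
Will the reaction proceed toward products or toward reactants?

to the left

Qₚ = P(M₂Z)·P(T)²·P(DE)² / (P(PQ)·P(Z)²) = (18.4)·(1.95)²·(7.22)² / ((0.488)·(1.09)²) = 6290
Qₚ = 6290 > Kₚ = 1190, so the reverse reaction proceeds.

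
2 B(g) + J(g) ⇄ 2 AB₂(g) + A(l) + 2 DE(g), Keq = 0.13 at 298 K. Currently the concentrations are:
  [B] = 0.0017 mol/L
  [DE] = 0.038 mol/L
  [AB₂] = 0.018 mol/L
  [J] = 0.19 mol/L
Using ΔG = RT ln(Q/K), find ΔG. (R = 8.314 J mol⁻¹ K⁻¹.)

ΔG = 4.66 kJ/mol

(A is a pure liquid — omitted from Q.)
Q = [AB₂]²·[DE]² / ([B]²·[J]) = (0.018)²·(0.038)² / ((0.0017)²·(0.19)) = 0.852
ΔG = RT ln(Q/Keq) = (8.314 J mol⁻¹ K⁻¹)(298 K) × ln(0.852/0.13)
   = (2.478 kJ/mol)(1.880) = 4.66 kJ/mol
ΔG > 0, so the forward reaction is non-spontaneous (proceeds in reverse).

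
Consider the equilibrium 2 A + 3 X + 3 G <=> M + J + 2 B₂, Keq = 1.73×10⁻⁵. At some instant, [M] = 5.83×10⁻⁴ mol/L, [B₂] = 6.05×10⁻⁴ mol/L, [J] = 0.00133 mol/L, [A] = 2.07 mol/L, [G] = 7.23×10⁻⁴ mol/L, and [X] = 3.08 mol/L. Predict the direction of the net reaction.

toward products

Q = [M]·[J]·[B₂]² / ([A]²·[X]³·[G]³) = (5.83×10⁻⁴)·(0.00133)·(6.05×10⁻⁴)² / ((2.07)²·(3.08)³·(7.23×10⁻⁴)³) = 6.00×10⁻⁶
Q = 6.00×10⁻⁶ < Keq = 1.73×10⁻⁵, so the forward reaction proceeds.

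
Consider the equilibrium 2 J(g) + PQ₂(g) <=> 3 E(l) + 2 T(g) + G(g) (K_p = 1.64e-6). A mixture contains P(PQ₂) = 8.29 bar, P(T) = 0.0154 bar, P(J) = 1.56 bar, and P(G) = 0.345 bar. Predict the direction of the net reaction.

toward reactants

(E is a pure liquid — omitted from Q_p.)
Q_p = P(T)²·P(G) / (P(J)²·P(PQ₂)) = (0.0154)²·(0.345) / ((1.56)²·(8.29)) = 4.06e-6
Q_p = 4.06e-6 > K_p = 1.64e-6, so the reverse reaction proceeds.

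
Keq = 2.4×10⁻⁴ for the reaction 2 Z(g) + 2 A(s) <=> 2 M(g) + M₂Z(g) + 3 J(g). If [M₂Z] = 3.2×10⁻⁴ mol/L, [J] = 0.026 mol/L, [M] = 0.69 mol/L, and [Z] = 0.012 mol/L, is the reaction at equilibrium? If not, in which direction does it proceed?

(A is a pure solid — omitted from Q.)
Q = [M]²·[M₂Z]·[J]³ / [Z]² = (0.69)²·(3.2×10⁻⁴)·(0.026)³ / (0.012)² = 1.9×10⁻⁵
Q = 1.9×10⁻⁵ < Keq = 2.4×10⁻⁴, so the forward reaction proceeds.

forward (toward products)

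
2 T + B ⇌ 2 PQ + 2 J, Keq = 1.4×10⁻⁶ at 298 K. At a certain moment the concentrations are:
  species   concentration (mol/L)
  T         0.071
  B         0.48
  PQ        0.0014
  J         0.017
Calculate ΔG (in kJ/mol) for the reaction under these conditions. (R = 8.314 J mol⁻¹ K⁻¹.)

Q = [PQ]²·[J]² / ([T]²·[B]) = (0.0014)²·(0.017)² / ((0.071)²·(0.48)) = 2.34×10⁻⁷
ΔG = RT ln(Q/Keq) = (8.314 J mol⁻¹ K⁻¹)(298 K) × ln(2.34×10⁻⁷/1.4×10⁻⁶)
   = (2.478 kJ/mol)(-1.789) = -4.43 kJ/mol
ΔG < 0, so the forward reaction is spontaneous (proceeds forward).

ΔG = -4.43 kJ/mol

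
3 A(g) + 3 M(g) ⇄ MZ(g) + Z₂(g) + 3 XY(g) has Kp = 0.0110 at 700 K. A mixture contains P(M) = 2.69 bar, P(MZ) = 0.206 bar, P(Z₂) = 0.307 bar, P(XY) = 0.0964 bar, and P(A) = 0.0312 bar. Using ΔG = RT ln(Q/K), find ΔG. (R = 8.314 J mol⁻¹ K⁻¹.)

ΔG = 12.6 kJ/mol

Qp = P(MZ)·P(Z₂)·P(XY)³ / (P(A)³·P(M)³) = (0.206)·(0.307)·(0.0964)³ / ((0.0312)³·(2.69)³) = 0.0958
ΔG = RT ln(Qp/Kp) = (8.314 J mol⁻¹ K⁻¹)(700 K) × ln(0.0958/0.0110)
   = (5.820 kJ/mol)(2.164) = 12.6 kJ/mol
ΔG > 0, so the forward reaction is non-spontaneous (proceeds in reverse).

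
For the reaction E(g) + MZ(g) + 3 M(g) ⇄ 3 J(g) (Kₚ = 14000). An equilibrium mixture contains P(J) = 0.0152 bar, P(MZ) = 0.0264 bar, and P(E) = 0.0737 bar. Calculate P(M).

At equilibrium, Kₚ = P(J)³ / (P(E)·P(MZ)·P(M)³) = 14000.
(0.0152)³ / ((0.0737)·(0.0264)·(P(M))³) = 14000
P(M)³ = 1.29×10⁻⁷ ⇒ P(M) = 0.00505 bar

P(M) = 0.00505 bar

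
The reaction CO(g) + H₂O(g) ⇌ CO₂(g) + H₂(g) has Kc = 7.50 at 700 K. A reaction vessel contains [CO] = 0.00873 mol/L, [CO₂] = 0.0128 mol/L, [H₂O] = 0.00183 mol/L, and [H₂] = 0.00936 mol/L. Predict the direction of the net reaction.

neither direction; the system is at equilibrium

Qc = [CO₂]·[H₂] / ([CO]·[H₂O]) = (0.0128)·(0.00936) / ((0.00873)·(0.00183)) = 7.50
Qc = 7.50 = Kc, so the system is already at equilibrium.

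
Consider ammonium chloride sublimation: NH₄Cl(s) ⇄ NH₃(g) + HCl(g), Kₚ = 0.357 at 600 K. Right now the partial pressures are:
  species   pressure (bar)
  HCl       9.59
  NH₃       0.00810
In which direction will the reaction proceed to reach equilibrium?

(NH₄Cl is a pure solid — omitted from Qₚ.)
Qₚ = P(NH₃)·P(HCl) = (0.00810)·(9.59) = 0.0777
Qₚ = 0.0777 < Kₚ = 0.357, so the forward reaction proceeds.

forward (toward products)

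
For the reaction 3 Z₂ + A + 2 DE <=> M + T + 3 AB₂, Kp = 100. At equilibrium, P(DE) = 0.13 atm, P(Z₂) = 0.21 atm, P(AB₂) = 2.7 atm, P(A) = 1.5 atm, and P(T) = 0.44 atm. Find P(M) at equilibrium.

P(M) = 0.0027 atm

At equilibrium, Kp = P(M)·P(T)·P(AB₂)³ / (P(Z₂)³·P(A)·P(DE)²) = 100.
(P(M))·(0.44)·(2.7)³ / ((0.21)³·(1.5)·(0.13)²) = 100
P(M) = 0.00271 = 0.0027 atm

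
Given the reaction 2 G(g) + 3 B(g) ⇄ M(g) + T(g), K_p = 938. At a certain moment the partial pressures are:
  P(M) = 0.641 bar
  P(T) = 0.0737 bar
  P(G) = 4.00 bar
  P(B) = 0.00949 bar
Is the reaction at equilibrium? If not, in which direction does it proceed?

reverse (toward reactants)

Q_p = P(M)·P(T) / (P(G)²·P(B)³) = (0.641)·(0.0737) / ((4.00)²·(0.00949)³) = 3450
Q_p = 3450 > K_p = 938, so the reverse reaction proceeds.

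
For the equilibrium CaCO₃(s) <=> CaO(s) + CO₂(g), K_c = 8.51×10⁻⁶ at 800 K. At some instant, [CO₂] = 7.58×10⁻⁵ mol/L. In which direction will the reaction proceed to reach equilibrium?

to the left

(CaCO₃, CaO are pure solids — omitted from Q_c.)
Q_c = [CO₂] = 7.58×10⁻⁵
Q_c = 7.58×10⁻⁵ > K_c = 8.51×10⁻⁶, so the reverse reaction proceeds.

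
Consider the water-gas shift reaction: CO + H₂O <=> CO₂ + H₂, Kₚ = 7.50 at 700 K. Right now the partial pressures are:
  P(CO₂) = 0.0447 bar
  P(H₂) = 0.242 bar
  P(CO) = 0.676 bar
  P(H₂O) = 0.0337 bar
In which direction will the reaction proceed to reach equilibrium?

Qₚ = P(CO₂)·P(H₂) / (P(CO)·P(H₂O)) = (0.0447)·(0.242) / ((0.676)·(0.0337)) = 0.475
Qₚ = 0.475 < Kₚ = 7.50, so the forward reaction proceeds.

in the forward direction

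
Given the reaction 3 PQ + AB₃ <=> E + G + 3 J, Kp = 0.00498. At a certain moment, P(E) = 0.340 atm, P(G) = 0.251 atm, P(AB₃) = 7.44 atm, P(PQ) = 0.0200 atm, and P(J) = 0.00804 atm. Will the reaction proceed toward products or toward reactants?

forward (toward products)

Qp = P(E)·P(G)·P(J)³ / (P(PQ)³·P(AB₃)) = (0.340)·(0.251)·(0.00804)³ / ((0.0200)³·(7.44)) = 7.45e-4
Qp = 7.45e-4 < Kp = 0.00498, so the forward reaction proceeds.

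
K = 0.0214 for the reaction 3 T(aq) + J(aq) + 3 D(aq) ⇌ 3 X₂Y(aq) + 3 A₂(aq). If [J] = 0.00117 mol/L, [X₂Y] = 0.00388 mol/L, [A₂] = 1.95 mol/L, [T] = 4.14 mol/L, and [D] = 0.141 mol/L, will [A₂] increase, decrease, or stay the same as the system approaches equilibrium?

increase

Q = [X₂Y]³·[A₂]³ / ([T]³·[J]·[D]³) = (0.00388)³·(1.95)³ / ((4.14)³·(0.00117)·(0.141)³) = 0.00186
Q = 0.00186 < K = 0.0214: net forward reaction.
A₂ is a product, so it increases.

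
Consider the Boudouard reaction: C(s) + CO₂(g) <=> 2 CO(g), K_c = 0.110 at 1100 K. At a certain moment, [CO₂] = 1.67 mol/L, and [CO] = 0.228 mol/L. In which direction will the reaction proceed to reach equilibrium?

forward (toward products)

(C is a pure solid — omitted from Q_c.)
Q_c = [CO]² / [CO₂] = (0.228)² / (1.67) = 0.0311
Q_c = 0.0311 < K_c = 0.110, so the forward reaction proceeds.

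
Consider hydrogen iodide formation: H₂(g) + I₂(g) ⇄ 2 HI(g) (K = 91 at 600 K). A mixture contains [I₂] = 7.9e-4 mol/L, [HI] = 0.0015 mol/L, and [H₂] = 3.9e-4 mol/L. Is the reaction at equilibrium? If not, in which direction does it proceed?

in the forward direction

Q = [HI]² / ([H₂]·[I₂]) = (0.0015)² / ((3.9e-4)·(7.9e-4)) = 7.3
Q = 7.3 < K = 91, so the forward reaction proceeds.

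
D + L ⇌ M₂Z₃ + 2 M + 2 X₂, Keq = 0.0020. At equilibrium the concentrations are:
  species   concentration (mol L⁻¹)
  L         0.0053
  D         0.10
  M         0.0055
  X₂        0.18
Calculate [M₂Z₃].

At equilibrium, Keq = [M₂Z₃]·[M]²·[X₂]² / ([D]·[L]) = 0.0020.
([M₂Z₃])·(0.0055)²·(0.18)² / ((0.10)·(0.0053)) = 0.0020
[M₂Z₃] = 1.08 = 1.1 mol L⁻¹

[M₂Z₃] = 1.1 mol L⁻¹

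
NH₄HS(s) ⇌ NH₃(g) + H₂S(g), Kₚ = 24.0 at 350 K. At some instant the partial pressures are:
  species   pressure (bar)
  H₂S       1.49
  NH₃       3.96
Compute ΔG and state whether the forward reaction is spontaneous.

ΔG = -4.08 kJ/mol; the forward reaction is spontaneous

(NH₄HS is a pure solid — omitted from Qₚ.)
Qₚ = P(NH₃)·P(H₂S) = (3.96)·(1.49) = 5.90
ΔG = RT ln(Qₚ/Kₚ) = (8.314 J mol⁻¹ K⁻¹)(350 K) × ln(5.90/24.0)
   = (2.910 kJ/mol)(-1.403) = -4.08 kJ/mol
ΔG < 0, so the forward reaction is spontaneous (proceeds forward).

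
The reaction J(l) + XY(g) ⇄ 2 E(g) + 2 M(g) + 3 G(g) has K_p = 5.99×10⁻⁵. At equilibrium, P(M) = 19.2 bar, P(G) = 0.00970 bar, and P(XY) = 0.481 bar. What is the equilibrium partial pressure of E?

P(E) = 0.293 bar

(J is a pure liquid — omitted from K_p.)
At equilibrium, K_p = P(E)²·P(M)²·P(G)³ / P(XY) = 5.99×10⁻⁵.
(P(E))²·(19.2)²·(0.00970)³ / (0.481) = 5.99×10⁻⁵
P(E)² = 0.0856 ⇒ P(E) = 0.293 bar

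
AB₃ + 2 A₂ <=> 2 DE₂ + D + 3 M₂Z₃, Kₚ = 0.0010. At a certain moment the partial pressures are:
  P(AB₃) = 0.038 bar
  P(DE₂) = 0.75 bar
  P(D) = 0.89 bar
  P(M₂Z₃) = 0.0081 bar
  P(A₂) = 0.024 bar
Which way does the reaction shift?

in the reverse direction

Qₚ = P(DE₂)²·P(D)·P(M₂Z₃)³ / (P(AB₃)·P(A₂)²) = (0.75)²·(0.89)·(0.0081)³ / ((0.038)·(0.024)²) = 0.012
Qₚ = 0.012 > Kₚ = 0.0010, so the reverse reaction proceeds.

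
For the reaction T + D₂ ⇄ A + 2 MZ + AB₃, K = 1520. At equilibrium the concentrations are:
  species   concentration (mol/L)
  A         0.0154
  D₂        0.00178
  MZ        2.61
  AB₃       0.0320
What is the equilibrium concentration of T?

At equilibrium, K = [A]·[MZ]²·[AB₃] / ([T]·[D₂]) = 1520.
(0.0154)·(2.61)²·(0.0320) / (([T])·(0.00178)) = 1520
[T] = 0.00124 mol/L

[T] = 0.00124 mol/L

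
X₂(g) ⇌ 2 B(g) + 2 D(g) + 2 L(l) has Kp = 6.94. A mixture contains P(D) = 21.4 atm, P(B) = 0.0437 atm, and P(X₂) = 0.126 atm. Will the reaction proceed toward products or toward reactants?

at equilibrium

(L is a pure liquid — omitted from Qp.)
Qp = P(B)²·P(D)² / P(X₂) = (0.0437)²·(21.4)² / (0.126) = 6.94
Qp = 6.94 = Kp, so the system is already at equilibrium.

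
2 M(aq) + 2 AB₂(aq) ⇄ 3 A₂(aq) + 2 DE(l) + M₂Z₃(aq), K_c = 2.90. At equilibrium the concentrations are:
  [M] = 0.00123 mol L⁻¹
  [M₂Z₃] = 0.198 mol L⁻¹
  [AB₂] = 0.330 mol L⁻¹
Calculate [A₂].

(DE is a pure liquid — omitted from K_c.)
At equilibrium, K_c = [A₂]³·[M₂Z₃] / ([M]²·[AB₂]²) = 2.90.
([A₂])³·(0.198) / ((0.00123)²·(0.330)²) = 2.90
[A₂]³ = 2.41×10⁻⁶ ⇒ [A₂] = 0.0134 mol L⁻¹

[A₂] = 0.0134 mol L⁻¹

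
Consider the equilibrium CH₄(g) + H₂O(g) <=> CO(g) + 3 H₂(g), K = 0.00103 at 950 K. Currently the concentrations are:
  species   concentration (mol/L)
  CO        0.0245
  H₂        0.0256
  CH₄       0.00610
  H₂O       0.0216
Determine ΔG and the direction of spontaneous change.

ΔG = 8.75 kJ/mol; the forward reaction is non-spontaneous

Q = [CO]·[H₂]³ / ([CH₄]·[H₂O]) = (0.0245)·(0.0256)³ / ((0.00610)·(0.0216)) = 0.00312
ΔG = RT ln(Q/K) = (8.314 J mol⁻¹ K⁻¹)(950 K) × ln(0.00312/0.00103)
   = (7.898 kJ/mol)(1.108) = 8.75 kJ/mol
ΔG > 0, so the forward reaction is non-spontaneous (proceeds in reverse).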